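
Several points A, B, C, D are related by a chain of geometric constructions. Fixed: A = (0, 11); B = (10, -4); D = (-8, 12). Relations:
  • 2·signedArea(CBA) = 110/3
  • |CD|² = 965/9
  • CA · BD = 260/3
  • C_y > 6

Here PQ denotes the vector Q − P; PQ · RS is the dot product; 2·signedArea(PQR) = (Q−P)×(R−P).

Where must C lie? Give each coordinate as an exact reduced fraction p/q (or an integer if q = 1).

C = (2/3, 19/3)

1. C_x = 2/3  [2·signedArea(CBA) = 110/3 ∩ CA · BD = 260/3]
2. C_y = 19/3  [2·signedArea(CBA) = 110/3 ∩ CA · BD = 260/3]
   → C = (2/3, 19/3)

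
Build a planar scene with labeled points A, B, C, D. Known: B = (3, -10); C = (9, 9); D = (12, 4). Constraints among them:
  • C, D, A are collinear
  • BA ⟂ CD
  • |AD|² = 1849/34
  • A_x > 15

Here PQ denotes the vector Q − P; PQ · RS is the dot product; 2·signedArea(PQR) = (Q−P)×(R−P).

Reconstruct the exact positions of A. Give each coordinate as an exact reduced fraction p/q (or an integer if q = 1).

A = (537/34, -79/34)

1. A_x = 537/34  [C, D, A are collinear ∩ BA ⟂ CD]
2. A_y = -79/34  [C, D, A are collinear ∩ BA ⟂ CD]
   → A = (537/34, -79/34)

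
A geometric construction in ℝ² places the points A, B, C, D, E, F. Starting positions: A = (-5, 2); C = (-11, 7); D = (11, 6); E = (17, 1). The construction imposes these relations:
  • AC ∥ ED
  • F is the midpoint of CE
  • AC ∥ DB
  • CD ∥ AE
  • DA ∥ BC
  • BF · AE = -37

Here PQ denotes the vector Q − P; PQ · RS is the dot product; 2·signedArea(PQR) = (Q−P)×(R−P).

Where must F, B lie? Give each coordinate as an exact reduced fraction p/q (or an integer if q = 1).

1. F_x = 3  [F is the midpoint of CE]
2. F_y = 4  [F is the midpoint of CE]
   → F = (3, 4)
3. B_x = 5  [DA ∥ BC ∩ AC ∥ DB]
4. B_y = 11  [DA ∥ BC ∩ AC ∥ DB]
   → B = (5, 11)

B = (5, 11)
F = (3, 4)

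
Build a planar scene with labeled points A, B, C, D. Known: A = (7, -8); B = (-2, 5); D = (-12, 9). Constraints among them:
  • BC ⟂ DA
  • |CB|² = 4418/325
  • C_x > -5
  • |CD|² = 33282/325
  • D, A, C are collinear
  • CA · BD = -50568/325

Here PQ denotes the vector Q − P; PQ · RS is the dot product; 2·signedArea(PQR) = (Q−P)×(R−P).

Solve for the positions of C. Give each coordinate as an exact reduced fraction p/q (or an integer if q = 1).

C = (-1449/325, 732/325)

1. C_x = -1449/325  [D, A, C are collinear ∩ BC ⟂ DA]
2. C_y = 732/325  [D, A, C are collinear ∩ BC ⟂ DA]
   → C = (-1449/325, 732/325)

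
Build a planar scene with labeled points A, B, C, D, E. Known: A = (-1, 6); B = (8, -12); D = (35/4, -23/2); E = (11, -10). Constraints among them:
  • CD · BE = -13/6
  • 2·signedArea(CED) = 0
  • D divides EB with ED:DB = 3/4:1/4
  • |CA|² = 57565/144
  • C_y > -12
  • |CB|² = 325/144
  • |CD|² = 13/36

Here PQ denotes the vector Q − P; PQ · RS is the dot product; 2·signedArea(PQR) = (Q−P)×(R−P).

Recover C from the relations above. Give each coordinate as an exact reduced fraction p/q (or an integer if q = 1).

1. C_x = 37/4  [2·signedArea(CED) = 0 ∩ CD · BE = -13/6]
2. C_y = -67/6  [2·signedArea(CED) = 0 ∩ CD · BE = -13/6]
   → C = (37/4, -67/6)

C = (37/4, -67/6)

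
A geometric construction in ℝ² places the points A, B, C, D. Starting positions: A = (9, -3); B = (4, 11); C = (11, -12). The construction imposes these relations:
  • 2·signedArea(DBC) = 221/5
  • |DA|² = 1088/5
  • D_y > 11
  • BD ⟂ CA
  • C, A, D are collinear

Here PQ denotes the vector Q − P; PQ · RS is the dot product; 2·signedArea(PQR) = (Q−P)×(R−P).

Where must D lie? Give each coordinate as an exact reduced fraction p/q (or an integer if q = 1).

D = (29/5, 57/5)

1. D_x = 29/5  [C, A, D are collinear ∩ BD ⟂ CA]
2. D_y = 57/5  [C, A, D are collinear ∩ BD ⟂ CA]
   → D = (29/5, 57/5)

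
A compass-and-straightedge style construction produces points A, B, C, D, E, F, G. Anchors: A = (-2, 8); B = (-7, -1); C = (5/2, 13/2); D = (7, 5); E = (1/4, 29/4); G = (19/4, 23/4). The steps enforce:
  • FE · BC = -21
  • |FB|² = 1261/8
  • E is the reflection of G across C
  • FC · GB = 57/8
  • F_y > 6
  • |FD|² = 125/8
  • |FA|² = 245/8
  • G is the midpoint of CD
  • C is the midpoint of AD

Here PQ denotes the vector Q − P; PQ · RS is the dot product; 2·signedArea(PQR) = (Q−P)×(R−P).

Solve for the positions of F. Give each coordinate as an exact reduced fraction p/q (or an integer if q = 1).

F = (13/4, 25/4)

1. F_x = 13/4  [FC · GB = 57/8 ∩ FE · BC = -21]
2. F_y = 25/4  [FC · GB = 57/8 ∩ FE · BC = -21]
   → F = (13/4, 25/4)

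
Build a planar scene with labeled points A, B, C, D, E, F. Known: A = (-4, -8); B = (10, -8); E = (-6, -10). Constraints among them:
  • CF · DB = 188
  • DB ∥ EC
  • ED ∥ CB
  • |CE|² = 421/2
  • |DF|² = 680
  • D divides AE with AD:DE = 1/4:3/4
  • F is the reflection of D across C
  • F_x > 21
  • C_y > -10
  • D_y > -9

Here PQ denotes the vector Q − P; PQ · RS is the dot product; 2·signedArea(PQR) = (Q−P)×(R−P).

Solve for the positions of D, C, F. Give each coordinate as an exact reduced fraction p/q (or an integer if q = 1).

C = (17/2, -19/2)
D = (-9/2, -17/2)
F = (43/2, -21/2)

1. D_x = -9/2  [D divides AE with AD:DE = 1/4:3/4]
2. D_y = -17/2  [D divides AE with AD:DE = 1/4:3/4]
   → D = (-9/2, -17/2)
3. C_x = 17/2  [ED ∥ CB ∩ DB ∥ EC]
4. C_y = -19/2  [ED ∥ CB ∩ DB ∥ EC]
   → C = (17/2, -19/2)
5. F_x = 43/2  [F is the reflection of D across C]
6. F_y = -21/2  [F is the reflection of D across C]
   → F = (43/2, -21/2)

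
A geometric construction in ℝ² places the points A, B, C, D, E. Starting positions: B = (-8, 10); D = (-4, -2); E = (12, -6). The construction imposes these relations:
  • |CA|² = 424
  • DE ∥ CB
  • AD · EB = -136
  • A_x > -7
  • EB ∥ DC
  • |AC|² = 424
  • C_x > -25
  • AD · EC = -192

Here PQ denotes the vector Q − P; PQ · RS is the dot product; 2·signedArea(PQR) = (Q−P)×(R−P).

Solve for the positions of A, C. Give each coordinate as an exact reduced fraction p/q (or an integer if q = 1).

A = (-6, 4)
C = (-24, 14)

1. C_x = -24  [DE ∥ CB ∩ EB ∥ DC]
2. C_y = 14  [DE ∥ CB ∩ EB ∥ DC]
   → C = (-24, 14)
3. A_x = -6  [AD · EC = -192 ∩ AD · EB = -136]
4. A_y = 4  [AD · EC = -192 ∩ AD · EB = -136]
   → A = (-6, 4)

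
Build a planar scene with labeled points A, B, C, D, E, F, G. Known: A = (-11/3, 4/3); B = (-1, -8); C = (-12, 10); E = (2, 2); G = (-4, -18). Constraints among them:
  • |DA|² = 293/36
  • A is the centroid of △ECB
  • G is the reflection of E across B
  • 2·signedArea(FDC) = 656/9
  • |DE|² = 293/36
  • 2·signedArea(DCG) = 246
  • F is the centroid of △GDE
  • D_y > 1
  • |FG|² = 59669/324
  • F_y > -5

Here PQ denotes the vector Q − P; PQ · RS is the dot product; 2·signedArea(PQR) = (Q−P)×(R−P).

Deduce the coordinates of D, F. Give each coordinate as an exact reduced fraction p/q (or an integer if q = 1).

D = (-5/6, 5/3)
F = (-17/18, -43/9)

1. D_x = -5/6  [line 28·x + 8·y + 10 = 0 ∩ |DE|² = 293/36]
2. D_y = 5/3  [line 28·x + 8·y + 10 = 0 ∩ |DE|² = 293/36]
   → D = (-5/6, 5/3)
3. F_x = -17/18  [F is the centroid of △GDE]
4. F_y = -43/9  [F is the centroid of △GDE]
   → F = (-17/18, -43/9)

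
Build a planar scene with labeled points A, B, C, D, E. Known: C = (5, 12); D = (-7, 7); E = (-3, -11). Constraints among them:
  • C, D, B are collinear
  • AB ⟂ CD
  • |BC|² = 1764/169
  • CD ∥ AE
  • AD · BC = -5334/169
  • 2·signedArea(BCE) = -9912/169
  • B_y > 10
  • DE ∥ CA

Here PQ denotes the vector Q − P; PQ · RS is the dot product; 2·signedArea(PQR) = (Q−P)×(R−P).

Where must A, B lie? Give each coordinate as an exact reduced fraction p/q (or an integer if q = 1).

A = (9, -6)
B = (341/169, 1818/169)

1. A_x = 9  [CD ∥ AE ∩ DE ∥ CA]
2. A_y = -6  [CD ∥ AE ∩ DE ∥ CA]
   → A = (9, -6)
3. B_x = 341/169  [C, D, B are collinear ∩ AB ⟂ CD]
4. B_y = 1818/169  [C, D, B are collinear ∩ AB ⟂ CD]
   → B = (341/169, 1818/169)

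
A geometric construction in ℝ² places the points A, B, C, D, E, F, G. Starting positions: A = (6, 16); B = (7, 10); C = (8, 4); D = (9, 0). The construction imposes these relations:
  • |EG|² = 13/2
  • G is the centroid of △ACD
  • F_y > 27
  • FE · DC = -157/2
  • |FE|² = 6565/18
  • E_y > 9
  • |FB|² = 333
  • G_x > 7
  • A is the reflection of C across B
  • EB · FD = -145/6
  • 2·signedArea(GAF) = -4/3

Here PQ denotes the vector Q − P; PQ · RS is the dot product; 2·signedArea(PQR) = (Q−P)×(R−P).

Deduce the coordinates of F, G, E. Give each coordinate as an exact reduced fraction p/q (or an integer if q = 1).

E = (43/6, 55/6)
F = (4, 28)
G = (23/3, 20/3)

1. G_x = 23/3  [G is the centroid of △ACD]
2. G_y = 20/3  [G is the centroid of △ACD]
   → G = (23/3, 20/3)
3. F_x = 4  [line -28/3·x + -5/3·y + 84 = 0 ∩ |FB|² = 333]
4. F_y = 28  [line -28/3·x + -5/3·y + 84 = 0 ∩ |FB|² = 333]
   → F = (4, 28)
5. E_x = 43/6  [FE · DC = -157/2 ∩ EB · FD = -145/6]
6. E_y = 55/6  [FE · DC = -157/2 ∩ EB · FD = -145/6]
   → E = (43/6, 55/6)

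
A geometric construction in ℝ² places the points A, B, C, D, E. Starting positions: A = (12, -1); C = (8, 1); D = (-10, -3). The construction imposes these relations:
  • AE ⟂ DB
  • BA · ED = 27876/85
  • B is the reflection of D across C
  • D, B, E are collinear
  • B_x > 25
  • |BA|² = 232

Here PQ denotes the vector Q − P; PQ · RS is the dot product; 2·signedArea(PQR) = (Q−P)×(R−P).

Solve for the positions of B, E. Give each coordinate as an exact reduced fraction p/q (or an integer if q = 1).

B = (26, 5)
E = (968/85, 149/85)

1. B_x = 26  [B is the reflection of D across C]
2. B_y = 5  [B is the reflection of D across C]
   → B = (26, 5)
3. E_x = 968/85  [D, B, E are collinear ∩ AE ⟂ DB]
4. E_y = 149/85  [D, B, E are collinear ∩ AE ⟂ DB]
   → E = (968/85, 149/85)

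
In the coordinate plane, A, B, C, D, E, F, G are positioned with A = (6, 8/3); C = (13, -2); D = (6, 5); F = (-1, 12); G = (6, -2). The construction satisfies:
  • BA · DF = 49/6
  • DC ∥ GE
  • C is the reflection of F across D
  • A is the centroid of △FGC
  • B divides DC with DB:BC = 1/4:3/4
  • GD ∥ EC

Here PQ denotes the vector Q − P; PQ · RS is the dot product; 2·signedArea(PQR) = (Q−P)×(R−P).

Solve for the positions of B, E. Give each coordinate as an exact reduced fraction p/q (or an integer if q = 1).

B = (31/4, 13/4)
E = (13, -9)

1. B_x = 31/4  [B divides DC with DB:BC = 1/4:3/4]
2. B_y = 13/4  [B divides DC with DB:BC = 1/4:3/4]
   → B = (31/4, 13/4)
3. E_x = 13  [GD ∥ EC ∩ DC ∥ GE]
4. E_y = -9  [GD ∥ EC ∩ DC ∥ GE]
   → E = (13, -9)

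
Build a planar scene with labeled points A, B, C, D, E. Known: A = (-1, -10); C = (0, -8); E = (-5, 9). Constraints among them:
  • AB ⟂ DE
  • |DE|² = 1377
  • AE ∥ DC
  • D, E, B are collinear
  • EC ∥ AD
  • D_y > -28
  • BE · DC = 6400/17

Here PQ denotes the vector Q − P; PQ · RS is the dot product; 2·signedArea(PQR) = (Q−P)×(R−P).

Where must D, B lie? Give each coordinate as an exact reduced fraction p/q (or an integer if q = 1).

1. D_x = 4  [AE ∥ DC ∩ EC ∥ AD]
2. D_y = -27  [AE ∥ DC ∩ EC ∥ AD]
   → D = (4, -27)
3. B_x = -5/17  [D, E, B are collinear ∩ AB ⟂ DE]
4. B_y = -167/17  [D, E, B are collinear ∩ AB ⟂ DE]
   → B = (-5/17, -167/17)

B = (-5/17, -167/17)
D = (4, -27)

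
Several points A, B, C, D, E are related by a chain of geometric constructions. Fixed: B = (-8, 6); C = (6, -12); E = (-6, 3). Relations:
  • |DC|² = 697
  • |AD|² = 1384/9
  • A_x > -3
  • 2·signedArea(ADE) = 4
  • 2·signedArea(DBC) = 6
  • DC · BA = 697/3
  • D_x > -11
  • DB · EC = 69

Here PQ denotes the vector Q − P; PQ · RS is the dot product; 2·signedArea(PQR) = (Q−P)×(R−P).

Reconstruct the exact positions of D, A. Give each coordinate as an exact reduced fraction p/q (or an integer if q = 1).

1. D_x = -10  [2·signedArea(DBC) = 6 ∩ DB · EC = 69]
2. D_y = 9  [2·signedArea(DBC) = 6 ∩ DB · EC = 69]
   → D = (-10, 9)
3. A_x = -8/3  [2·signedArea(ADE) = 4 ∩ DC · BA = 697/3]
4. A_y = -1  [2·signedArea(ADE) = 4 ∩ DC · BA = 697/3]
   → A = (-8/3, -1)

A = (-8/3, -1)
D = (-10, 9)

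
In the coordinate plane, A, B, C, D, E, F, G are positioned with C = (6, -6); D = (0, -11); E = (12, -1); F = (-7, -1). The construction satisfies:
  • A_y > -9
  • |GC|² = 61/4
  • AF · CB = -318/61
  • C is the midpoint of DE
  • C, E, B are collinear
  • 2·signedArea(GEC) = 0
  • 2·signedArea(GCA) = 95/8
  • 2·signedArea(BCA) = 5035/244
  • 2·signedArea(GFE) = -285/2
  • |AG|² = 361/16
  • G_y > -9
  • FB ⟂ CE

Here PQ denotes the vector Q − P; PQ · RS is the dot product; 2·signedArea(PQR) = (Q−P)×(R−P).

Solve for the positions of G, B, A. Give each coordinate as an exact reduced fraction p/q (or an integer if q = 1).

A = (-7/4, -17/2)
B = (48/61, -631/61)
G = (3, -17/2)

1. G_x = 3  [2·signedArea(GEC) = 0 ∩ 2·signedArea(GFE) = -285/2]
2. G_y = -17/2  [2·signedArea(GEC) = 0 ∩ 2·signedArea(GFE) = -285/2]
   → G = (3, -17/2)
3. B_x = 48/61  [C, E, B are collinear ∩ FB ⟂ CE]
4. B_y = -631/61  [C, E, B are collinear ∩ FB ⟂ CE]
   → B = (48/61, -631/61)
5. A_x = -7/4  [AF · CB = -318/61 ∩ 2·signedArea(BCA) = 5035/244]
6. A_y = -17/2  [AF · CB = -318/61 ∩ 2·signedArea(BCA) = 5035/244]
   → A = (-7/4, -17/2)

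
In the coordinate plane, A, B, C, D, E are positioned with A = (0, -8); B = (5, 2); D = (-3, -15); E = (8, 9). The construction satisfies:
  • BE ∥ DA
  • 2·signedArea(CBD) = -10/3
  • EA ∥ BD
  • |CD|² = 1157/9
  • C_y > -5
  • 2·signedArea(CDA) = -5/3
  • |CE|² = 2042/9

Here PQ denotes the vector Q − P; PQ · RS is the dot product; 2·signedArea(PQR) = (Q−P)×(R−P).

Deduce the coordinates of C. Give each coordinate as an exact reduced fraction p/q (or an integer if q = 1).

1. C_x = 5/3  [2·signedArea(CBD) = -10/3 ∩ 2·signedArea(CDA) = -5/3]
2. C_y = -14/3  [2·signedArea(CBD) = -10/3 ∩ 2·signedArea(CDA) = -5/3]
   → C = (5/3, -14/3)

C = (5/3, -14/3)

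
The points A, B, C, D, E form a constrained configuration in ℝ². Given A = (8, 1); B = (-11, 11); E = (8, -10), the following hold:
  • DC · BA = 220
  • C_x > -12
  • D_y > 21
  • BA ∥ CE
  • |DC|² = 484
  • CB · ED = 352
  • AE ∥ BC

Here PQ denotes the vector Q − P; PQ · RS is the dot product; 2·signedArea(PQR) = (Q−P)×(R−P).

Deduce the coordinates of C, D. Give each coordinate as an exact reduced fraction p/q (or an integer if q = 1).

1. C_x = -11  [BA ∥ CE ∩ AE ∥ BC]
2. C_y = 0  [BA ∥ CE ∩ AE ∥ BC]
   → C = (-11, 0)
3. D_x = -11  [DC · BA = 220 ∩ CB · ED = 352]
4. D_y = 22  [DC · BA = 220 ∩ CB · ED = 352]
   → D = (-11, 22)

C = (-11, 0)
D = (-11, 22)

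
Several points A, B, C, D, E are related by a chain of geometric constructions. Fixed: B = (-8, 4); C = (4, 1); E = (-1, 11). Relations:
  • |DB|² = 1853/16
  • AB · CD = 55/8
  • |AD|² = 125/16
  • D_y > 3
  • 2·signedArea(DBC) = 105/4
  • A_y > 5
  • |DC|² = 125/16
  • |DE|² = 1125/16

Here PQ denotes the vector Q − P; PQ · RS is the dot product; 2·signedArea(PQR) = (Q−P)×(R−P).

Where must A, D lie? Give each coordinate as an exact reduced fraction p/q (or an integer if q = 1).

A = (3/2, 6)
D = (11/4, 7/2)

1. D_x = 11/4  [line 3·x + 12·y + -201/4 = 0 ∩ |DC|² = 125/16]
2. D_y = 7/2  [line 3·x + 12·y + -201/4 = 0 ∩ |DC|² = 125/16]
   → D = (11/4, 7/2)
3. A_x = 3/2  [line 5/4·x + -5/2·y + 105/8 = 0 ∩ |AD|² = 125/16]
4. A_y = 6  [line 5/4·x + -5/2·y + 105/8 = 0 ∩ |AD|² = 125/16]
   → A = (3/2, 6)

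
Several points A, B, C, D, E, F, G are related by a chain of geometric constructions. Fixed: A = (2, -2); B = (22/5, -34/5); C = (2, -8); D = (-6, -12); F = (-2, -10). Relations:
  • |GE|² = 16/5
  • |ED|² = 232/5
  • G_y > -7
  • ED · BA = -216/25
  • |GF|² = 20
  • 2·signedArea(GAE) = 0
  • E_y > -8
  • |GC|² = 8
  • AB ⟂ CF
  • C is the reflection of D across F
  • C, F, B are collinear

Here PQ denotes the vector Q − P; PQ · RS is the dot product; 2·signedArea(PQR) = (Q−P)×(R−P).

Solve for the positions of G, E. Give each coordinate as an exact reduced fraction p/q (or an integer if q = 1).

1. E_x = -4/5  [line 12/5·x + -24/5·y + -864/25 = 0 ∩ |ED|² = 232/5]
2. E_y = -38/5  [line 12/5·x + -24/5·y + -864/25 = 0 ∩ |ED|² = 232/5]
   → E = (-4/5, -38/5)
3. G_x = 0  [line 28/5·x + -14/5·y + -84/5 = 0 ∩ |GE|² = 16/5]
4. G_y = -6  [line 28/5·x + -14/5·y + -84/5 = 0 ∩ |GE|² = 16/5]
   → G = (0, -6)

E = (-4/5, -38/5)
G = (0, -6)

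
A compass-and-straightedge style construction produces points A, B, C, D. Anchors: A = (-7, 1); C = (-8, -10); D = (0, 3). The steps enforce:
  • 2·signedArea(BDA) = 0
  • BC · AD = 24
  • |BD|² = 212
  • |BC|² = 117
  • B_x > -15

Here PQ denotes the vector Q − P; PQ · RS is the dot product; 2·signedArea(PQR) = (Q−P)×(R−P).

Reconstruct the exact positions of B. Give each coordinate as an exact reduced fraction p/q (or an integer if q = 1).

B = (-14, -1)

1. B_x = -14  [2·signedArea(BDA) = 0 ∩ BC · AD = 24]
2. B_y = -1  [2·signedArea(BDA) = 0 ∩ BC · AD = 24]
   → B = (-14, -1)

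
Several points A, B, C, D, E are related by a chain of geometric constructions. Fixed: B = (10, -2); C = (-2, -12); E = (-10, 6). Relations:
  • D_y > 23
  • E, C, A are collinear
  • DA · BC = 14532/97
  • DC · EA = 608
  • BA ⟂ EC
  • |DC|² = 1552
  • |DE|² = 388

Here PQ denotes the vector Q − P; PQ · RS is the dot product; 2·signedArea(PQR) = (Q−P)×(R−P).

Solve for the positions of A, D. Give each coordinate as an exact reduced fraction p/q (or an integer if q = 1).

1. A_x = -362/97  [E, C, A are collinear ∩ BA ⟂ EC]
2. A_y = -786/97  [E, C, A are collinear ∩ BA ⟂ EC]
   → A = (-362/97, -786/97)
3. D_x = -18  [DC · EA = 608 ∩ DA · BC = 14532/97]
4. D_y = 24  [DC · EA = 608 ∩ DA · BC = 14532/97]
   → D = (-18, 24)

A = (-362/97, -786/97)
D = (-18, 24)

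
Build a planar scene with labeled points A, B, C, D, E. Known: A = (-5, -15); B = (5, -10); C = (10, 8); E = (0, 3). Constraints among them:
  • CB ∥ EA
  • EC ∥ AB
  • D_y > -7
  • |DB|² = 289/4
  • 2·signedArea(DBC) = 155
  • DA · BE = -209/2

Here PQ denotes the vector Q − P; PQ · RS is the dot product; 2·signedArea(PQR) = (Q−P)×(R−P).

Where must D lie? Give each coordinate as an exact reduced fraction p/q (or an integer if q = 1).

1. D_x = -5/2  [2·signedArea(DBC) = 155 ∩ DA · BE = -209/2]
2. D_y = -6  [2·signedArea(DBC) = 155 ∩ DA · BE = -209/2]
   → D = (-5/2, -6)

D = (-5/2, -6)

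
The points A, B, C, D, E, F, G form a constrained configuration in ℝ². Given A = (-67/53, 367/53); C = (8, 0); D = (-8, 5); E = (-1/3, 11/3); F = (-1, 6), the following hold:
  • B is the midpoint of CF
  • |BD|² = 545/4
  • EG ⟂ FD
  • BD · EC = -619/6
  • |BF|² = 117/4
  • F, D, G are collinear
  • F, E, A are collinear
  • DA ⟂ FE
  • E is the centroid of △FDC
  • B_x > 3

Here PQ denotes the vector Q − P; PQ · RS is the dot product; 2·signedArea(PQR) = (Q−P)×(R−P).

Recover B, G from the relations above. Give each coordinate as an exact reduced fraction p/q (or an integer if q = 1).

B = (7/2, 3)
G = (-101/150, 907/150)

1. B_x = 7/2  [B is the midpoint of CF]
2. B_y = 3  [B is the midpoint of CF]
   → B = (7/2, 3)
3. G_x = -101/150  [F, D, G are collinear ∩ EG ⟂ FD]
4. G_y = 907/150  [F, D, G are collinear ∩ EG ⟂ FD]
   → G = (-101/150, 907/150)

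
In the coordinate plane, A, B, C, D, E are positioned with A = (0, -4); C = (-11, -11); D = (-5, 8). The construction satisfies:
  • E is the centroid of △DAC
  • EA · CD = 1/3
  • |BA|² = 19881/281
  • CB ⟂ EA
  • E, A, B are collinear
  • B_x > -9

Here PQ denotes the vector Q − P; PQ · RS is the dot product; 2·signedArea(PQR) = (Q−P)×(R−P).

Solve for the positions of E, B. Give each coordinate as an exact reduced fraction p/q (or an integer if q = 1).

1. E_x = -16/3  [E is the centroid of △DAC]
2. E_y = -7/3  [E is the centroid of △DAC]
   → E = (-16/3, -7/3)
3. B_x = -2256/281  [E, A, B are collinear ∩ CB ⟂ EA]
4. B_y = -419/281  [E, A, B are collinear ∩ CB ⟂ EA]
   → B = (-2256/281, -419/281)

B = (-2256/281, -419/281)
E = (-16/3, -7/3)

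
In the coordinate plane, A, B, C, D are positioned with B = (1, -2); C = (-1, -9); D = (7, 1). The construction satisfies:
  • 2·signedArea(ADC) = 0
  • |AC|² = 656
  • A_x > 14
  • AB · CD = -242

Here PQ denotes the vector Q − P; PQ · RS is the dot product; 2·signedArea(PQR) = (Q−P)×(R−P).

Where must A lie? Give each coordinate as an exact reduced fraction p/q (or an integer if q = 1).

1. A_x = 15  [2·signedArea(ADC) = 0 ∩ AB · CD = -242]
2. A_y = 11  [2·signedArea(ADC) = 0 ∩ AB · CD = -242]
   → A = (15, 11)

A = (15, 11)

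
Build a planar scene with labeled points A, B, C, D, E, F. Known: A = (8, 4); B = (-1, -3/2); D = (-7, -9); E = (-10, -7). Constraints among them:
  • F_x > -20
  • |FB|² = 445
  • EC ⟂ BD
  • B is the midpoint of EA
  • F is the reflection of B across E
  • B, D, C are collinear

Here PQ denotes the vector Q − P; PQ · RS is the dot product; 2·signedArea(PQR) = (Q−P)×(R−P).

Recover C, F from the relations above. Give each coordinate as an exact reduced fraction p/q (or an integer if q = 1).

1. C_x = -295/41  [B, D, C are collinear ∩ EC ⟂ BD]
2. C_y = -379/41  [B, D, C are collinear ∩ EC ⟂ BD]
   → C = (-295/41, -379/41)
3. F_x = -19  [F is the reflection of B across E]
4. F_y = -25/2  [F is the reflection of B across E]
   → F = (-19, -25/2)

C = (-295/41, -379/41)
F = (-19, -25/2)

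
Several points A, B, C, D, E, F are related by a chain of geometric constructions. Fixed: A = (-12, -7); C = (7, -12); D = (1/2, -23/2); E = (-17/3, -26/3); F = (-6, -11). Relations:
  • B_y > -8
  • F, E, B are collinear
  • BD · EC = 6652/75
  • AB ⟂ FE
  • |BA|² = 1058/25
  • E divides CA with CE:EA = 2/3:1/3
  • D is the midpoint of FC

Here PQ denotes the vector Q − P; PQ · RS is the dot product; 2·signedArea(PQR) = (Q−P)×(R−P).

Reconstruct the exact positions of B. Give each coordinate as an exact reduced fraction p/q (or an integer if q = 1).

B = (-139/25, -198/25)

1. B_x = -139/25  [F, E, B are collinear ∩ AB ⟂ FE]
2. B_y = -198/25  [F, E, B are collinear ∩ AB ⟂ FE]
   → B = (-139/25, -198/25)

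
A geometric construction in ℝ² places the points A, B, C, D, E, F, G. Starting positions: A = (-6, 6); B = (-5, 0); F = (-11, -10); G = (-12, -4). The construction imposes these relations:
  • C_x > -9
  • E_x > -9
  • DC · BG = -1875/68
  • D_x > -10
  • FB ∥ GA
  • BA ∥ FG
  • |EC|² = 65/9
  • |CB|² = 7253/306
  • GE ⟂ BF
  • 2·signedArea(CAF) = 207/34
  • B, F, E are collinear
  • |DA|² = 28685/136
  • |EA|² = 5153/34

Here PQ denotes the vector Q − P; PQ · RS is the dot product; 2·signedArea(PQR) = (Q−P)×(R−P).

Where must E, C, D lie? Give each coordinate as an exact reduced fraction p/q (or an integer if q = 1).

C = (-871/102, -341/102)
D = (-667/68, -545/68)
E = (-293/34, -205/34)

1. E_x = -293/34  [B, F, E are collinear ∩ GE ⟂ BF]
2. E_y = -205/34  [B, F, E are collinear ∩ GE ⟂ BF]
   → E = (-293/34, -205/34)
3. C_x = -871/102  [line 16·x + -5·y + 4077/34 = 0 ∩ |EC|² = 65/9]
4. C_y = -341/102  [line 16·x + -5·y + 4077/34 = 0 ∩ |EC|² = 65/9]
   → C = (-871/102, -341/102)
5. D_x = -667/68  [line 7·x + 4·y + 6849/68 = 0 ∩ |DA|² = 28685/136]
6. D_y = -545/68  [line 7·x + 4·y + 6849/68 = 0 ∩ |DA|² = 28685/136]
   → D = (-667/68, -545/68)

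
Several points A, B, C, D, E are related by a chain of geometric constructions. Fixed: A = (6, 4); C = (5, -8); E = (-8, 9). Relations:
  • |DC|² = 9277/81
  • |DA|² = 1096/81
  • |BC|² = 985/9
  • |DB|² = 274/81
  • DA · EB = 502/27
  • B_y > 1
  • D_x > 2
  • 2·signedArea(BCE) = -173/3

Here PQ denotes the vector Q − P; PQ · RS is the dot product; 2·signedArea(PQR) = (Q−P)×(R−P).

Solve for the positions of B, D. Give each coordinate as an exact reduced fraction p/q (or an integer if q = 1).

B = (1, 5/3)
D = (8/3, 22/9)

1. B_x = 1  [line -17·x + -13·y + 116/3 = 0 ∩ |BC|² = 985/9]
2. B_y = 5/3  [line -17·x + -13·y + 116/3 = 0 ∩ |BC|² = 985/9]
   → B = (1, 5/3)
3. D_x = 8/3  [line -9·x + 22/3·y + 164/27 = 0 ∩ |DB|² = 274/81]
4. D_y = 22/9  [line -9·x + 22/3·y + 164/27 = 0 ∩ |DB|² = 274/81]
   → D = (8/3, 22/9)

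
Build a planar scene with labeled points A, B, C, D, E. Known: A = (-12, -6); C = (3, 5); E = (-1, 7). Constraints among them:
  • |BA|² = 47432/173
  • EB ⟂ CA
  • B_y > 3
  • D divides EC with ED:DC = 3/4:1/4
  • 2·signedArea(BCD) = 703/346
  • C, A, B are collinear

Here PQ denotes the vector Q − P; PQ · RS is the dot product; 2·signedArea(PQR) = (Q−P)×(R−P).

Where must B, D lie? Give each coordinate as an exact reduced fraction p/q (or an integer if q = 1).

B = (234/173, 656/173)
D = (2, 11/2)

1. B_x = 234/173  [C, A, B are collinear ∩ EB ⟂ CA]
2. B_y = 656/173  [C, A, B are collinear ∩ EB ⟂ CA]
   → B = (234/173, 656/173)
3. D_x = 2  [D divides EC with ED:DC = 3/4:1/4]
4. D_y = 11/2  [D divides EC with ED:DC = 3/4:1/4]
   → D = (2, 11/2)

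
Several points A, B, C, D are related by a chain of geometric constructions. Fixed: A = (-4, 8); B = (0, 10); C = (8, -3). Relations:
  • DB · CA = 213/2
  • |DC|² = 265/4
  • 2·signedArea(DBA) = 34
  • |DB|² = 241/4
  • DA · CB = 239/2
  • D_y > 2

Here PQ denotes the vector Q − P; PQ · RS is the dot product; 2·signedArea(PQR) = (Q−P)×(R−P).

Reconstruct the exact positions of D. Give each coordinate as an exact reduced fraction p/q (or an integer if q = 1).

D = (2, 5/2)

1. D_x = 2  [DB · CA = 213/2 ∩ DA · CB = 239/2]
2. D_y = 5/2  [DB · CA = 213/2 ∩ DA · CB = 239/2]
   → D = (2, 5/2)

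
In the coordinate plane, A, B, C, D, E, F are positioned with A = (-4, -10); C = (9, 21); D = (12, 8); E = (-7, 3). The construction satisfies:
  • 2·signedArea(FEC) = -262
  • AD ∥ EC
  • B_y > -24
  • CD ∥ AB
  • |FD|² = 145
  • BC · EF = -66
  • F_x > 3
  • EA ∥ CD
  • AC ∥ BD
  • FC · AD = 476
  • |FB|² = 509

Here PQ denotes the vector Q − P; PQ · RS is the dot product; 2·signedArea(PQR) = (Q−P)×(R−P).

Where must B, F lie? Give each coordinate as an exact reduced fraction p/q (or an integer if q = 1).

1. B_x = -1  [AC ∥ BD ∩ CD ∥ AB]
2. B_y = -23  [AC ∥ BD ∩ CD ∥ AB]
   → B = (-1, -23)
3. F_x = 4  [2·signedArea(FEC) = -262 ∩ FC · AD = 476]
4. F_y = -1  [2·signedArea(FEC) = -262 ∩ FC · AD = 476]
   → F = (4, -1)

B = (-1, -23)
F = (4, -1)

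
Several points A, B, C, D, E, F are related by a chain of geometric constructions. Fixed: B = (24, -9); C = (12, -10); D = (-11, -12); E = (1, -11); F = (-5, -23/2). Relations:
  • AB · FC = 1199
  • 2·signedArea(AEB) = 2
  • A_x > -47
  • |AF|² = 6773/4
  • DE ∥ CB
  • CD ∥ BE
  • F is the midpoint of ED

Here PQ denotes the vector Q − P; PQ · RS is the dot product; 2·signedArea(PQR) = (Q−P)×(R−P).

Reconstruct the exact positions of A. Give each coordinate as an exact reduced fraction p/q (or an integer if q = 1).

1. A_x = -46  [2·signedArea(AEB) = 2 ∩ AB · FC = 1199]
2. A_y = -15  [2·signedArea(AEB) = 2 ∩ AB · FC = 1199]
   → A = (-46, -15)

A = (-46, -15)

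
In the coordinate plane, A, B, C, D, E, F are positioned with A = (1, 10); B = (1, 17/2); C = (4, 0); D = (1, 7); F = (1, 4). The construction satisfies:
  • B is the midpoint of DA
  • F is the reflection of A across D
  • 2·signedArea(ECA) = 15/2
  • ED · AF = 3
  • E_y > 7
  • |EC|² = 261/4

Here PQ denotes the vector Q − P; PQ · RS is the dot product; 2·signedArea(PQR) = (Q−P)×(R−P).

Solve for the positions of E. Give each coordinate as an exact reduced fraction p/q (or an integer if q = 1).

1. E_x = 1  [ED · AF = 3 ∩ 2·signedArea(ECA) = 15/2]
2. E_y = 15/2  [ED · AF = 3 ∩ 2·signedArea(ECA) = 15/2]
   → E = (1, 15/2)

E = (1, 15/2)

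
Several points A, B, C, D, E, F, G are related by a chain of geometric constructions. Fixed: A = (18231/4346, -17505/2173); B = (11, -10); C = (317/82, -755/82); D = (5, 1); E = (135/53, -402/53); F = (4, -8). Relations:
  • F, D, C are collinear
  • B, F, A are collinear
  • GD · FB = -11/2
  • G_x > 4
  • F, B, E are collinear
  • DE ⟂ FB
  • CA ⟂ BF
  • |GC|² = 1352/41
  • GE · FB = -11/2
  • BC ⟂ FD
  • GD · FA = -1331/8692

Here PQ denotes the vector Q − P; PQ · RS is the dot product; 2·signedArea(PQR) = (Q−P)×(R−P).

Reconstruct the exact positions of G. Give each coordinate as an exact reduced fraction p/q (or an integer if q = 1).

1. G_x = 9/2  [line -847/4346·x + 121/2173·y + 9317/8692 = 0 ∩ |GC|² = 1352/41]
2. G_y = -7/2  [line -847/4346·x + 121/2173·y + 9317/8692 = 0 ∩ |GC|² = 1352/41]
   → G = (9/2, -7/2)

G = (9/2, -7/2)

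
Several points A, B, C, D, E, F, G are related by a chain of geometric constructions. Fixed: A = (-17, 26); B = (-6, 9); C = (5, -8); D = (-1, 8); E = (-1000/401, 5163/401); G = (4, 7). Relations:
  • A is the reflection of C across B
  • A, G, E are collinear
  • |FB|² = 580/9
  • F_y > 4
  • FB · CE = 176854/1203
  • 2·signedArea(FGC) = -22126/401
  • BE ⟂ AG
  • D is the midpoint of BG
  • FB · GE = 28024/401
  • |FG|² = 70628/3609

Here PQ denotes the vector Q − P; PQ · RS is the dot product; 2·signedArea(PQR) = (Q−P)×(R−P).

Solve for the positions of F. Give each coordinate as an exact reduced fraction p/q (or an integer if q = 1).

1. F_x = 604/1203  [FB · CE = 176854/1203 ∩ 2·signedArea(FGC) = -22126/401]
2. F_y = 1721/401  [FB · CE = 176854/1203 ∩ 2·signedArea(FGC) = -22126/401]
   → F = (604/1203, 1721/401)

F = (604/1203, 1721/401)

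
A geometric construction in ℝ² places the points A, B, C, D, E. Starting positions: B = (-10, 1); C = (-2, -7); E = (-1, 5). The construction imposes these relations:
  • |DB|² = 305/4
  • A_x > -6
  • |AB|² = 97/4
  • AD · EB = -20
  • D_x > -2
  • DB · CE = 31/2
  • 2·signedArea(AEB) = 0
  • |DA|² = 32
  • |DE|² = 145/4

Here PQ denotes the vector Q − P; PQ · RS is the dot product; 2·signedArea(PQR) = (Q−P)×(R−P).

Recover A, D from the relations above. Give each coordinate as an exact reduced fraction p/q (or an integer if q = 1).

A = (-11/2, 3)
D = (-3/2, -1)

1. A_x = -11/2  [line 4·x + -9·y + 49 = 0 ∩ |AB|² = 97/4]
2. A_y = 3  [line 4·x + -9·y + 49 = 0 ∩ |AB|² = 97/4]
   → A = (-11/2, 3)
3. D_x = -3/2  [DB · CE = 31/2 ∩ AD · EB = -20]
4. D_y = -1  [DB · CE = 31/2 ∩ AD · EB = -20]
   → D = (-3/2, -1)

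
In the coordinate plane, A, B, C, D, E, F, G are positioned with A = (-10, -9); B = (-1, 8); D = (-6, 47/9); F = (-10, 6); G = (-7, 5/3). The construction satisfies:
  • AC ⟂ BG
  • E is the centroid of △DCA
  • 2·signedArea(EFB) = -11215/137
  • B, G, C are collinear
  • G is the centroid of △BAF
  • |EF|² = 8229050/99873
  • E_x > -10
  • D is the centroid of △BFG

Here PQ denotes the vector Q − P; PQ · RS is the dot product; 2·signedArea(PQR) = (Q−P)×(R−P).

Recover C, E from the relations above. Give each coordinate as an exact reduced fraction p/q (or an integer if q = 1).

1. C_x = -1883/137  [B, G, C are collinear ∩ AC ⟂ BG]
2. C_y = -747/137  [B, G, C are collinear ∩ AC ⟂ BG]
   → C = (-1883/137, -747/137)
3. E_x = -4075/411  [E is the centroid of △DCA]
4. E_y = -11381/3699  [E is the centroid of △DCA]
   → E = (-4075/411, -11381/3699)

C = (-1883/137, -747/137)
E = (-4075/411, -11381/3699)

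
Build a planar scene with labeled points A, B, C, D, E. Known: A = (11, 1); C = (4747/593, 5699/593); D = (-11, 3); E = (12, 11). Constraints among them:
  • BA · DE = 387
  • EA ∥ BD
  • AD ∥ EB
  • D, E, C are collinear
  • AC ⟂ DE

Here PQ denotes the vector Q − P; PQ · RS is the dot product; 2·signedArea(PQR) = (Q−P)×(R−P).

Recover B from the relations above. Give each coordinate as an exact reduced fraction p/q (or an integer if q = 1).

1. B_x = -10  [EA ∥ BD ∩ AD ∥ EB]
2. B_y = 13  [EA ∥ BD ∩ AD ∥ EB]
   → B = (-10, 13)

B = (-10, 13)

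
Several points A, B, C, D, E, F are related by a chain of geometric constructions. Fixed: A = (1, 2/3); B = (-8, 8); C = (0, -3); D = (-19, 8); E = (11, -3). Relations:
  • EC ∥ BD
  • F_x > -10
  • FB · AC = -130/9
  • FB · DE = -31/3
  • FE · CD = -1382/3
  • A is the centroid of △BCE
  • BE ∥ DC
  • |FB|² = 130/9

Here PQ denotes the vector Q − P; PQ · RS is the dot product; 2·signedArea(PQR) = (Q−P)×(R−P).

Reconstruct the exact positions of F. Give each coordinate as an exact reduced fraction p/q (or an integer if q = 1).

1. F_x = -9  [FE · CD = -1382/3 ∩ FB · DE = -31/3]
2. F_y = 13/3  [FE · CD = -1382/3 ∩ FB · DE = -31/3]
   → F = (-9, 13/3)

F = (-9, 13/3)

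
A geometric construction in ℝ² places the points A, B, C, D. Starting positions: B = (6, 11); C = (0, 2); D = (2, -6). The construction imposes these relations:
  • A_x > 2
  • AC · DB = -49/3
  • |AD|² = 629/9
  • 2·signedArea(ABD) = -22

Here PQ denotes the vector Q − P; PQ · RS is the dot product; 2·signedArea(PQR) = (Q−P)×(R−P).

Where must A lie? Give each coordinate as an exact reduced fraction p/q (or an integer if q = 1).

1. A_x = 8/3  [2·signedArea(ABD) = -22 ∩ AC · DB = -49/3]
2. A_y = 7/3  [2·signedArea(ABD) = -22 ∩ AC · DB = -49/3]
   → A = (8/3, 7/3)

A = (8/3, 7/3)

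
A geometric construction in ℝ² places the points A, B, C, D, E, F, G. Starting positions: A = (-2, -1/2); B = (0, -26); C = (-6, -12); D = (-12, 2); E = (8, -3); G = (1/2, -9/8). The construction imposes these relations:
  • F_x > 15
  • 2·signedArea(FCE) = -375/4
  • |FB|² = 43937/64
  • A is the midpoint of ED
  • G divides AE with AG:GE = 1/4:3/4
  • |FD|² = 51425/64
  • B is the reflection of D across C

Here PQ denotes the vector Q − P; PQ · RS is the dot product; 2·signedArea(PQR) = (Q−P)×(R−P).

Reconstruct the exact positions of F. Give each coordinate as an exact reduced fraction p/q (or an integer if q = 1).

1. F_x = 31/2  [line -9·x + 14·y + 831/4 = 0 ∩ |FD|² = 51425/64]
2. F_y = -39/8  [line -9·x + 14·y + 831/4 = 0 ∩ |FD|² = 51425/64]
   → F = (31/2, -39/8)

F = (31/2, -39/8)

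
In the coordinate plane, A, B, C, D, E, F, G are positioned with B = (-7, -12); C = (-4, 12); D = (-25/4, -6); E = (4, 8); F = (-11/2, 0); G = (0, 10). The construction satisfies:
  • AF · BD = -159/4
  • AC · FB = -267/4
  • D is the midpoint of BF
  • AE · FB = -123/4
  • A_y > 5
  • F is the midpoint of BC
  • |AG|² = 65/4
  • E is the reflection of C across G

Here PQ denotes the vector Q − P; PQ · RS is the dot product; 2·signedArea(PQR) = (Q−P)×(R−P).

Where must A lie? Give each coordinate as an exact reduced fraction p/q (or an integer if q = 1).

1. A_x = -1/2  [line 3/2·x + 12·y + -285/4 = 0 ∩ |AG|² = 65/4]
2. A_y = 6  [line 3/2·x + 12·y + -285/4 = 0 ∩ |AG|² = 65/4]
   → A = (-1/2, 6)

A = (-1/2, 6)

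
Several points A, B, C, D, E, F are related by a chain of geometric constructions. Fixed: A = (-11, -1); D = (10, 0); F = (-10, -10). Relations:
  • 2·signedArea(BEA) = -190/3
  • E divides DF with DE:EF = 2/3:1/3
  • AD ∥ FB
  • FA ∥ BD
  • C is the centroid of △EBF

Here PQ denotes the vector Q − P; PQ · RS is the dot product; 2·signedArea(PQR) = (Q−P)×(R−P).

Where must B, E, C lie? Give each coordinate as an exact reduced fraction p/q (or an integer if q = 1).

1. B_x = 11  [FA ∥ BD ∩ AD ∥ FB]
2. B_y = -9  [FA ∥ BD ∩ AD ∥ FB]
   → B = (11, -9)
3. E_x = -10/3  [E divides DF with DE:EF = 2/3:1/3]
4. E_y = -20/3  [E divides DF with DE:EF = 2/3:1/3]
   → E = (-10/3, -20/3)
5. C_x = -7/9  [C is the centroid of △EBF]
6. C_y = -77/9  [C is the centroid of △EBF]
   → C = (-7/9, -77/9)

B = (11, -9)
C = (-7/9, -77/9)
E = (-10/3, -20/3)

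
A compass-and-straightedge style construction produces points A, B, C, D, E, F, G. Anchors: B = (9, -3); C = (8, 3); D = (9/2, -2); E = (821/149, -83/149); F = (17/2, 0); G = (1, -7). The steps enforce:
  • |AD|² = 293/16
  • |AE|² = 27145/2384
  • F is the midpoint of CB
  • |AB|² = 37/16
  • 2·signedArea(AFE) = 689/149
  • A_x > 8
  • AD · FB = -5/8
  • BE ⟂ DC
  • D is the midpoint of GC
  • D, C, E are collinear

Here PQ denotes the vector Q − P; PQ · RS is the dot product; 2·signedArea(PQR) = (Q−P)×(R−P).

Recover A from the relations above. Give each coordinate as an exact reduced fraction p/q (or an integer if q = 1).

A = (35/4, -3/2)

1. A_x = 35/4  [AD · FB = -5/8 ∩ 2·signedArea(AFE) = 689/149]
2. A_y = -3/2  [AD · FB = -5/8 ∩ 2·signedArea(AFE) = 689/149]
   → A = (35/4, -3/2)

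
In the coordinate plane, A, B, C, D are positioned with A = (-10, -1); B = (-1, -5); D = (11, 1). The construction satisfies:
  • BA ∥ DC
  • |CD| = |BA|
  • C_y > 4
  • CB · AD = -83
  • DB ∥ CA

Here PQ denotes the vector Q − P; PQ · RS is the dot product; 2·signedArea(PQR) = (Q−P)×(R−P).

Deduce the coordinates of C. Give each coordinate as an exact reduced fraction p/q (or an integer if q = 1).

C = (2, 5)

1. C_x = 2  [DB ∥ CA ∩ BA ∥ DC]
2. C_y = 5  [DB ∥ CA ∩ BA ∥ DC]
   → C = (2, 5)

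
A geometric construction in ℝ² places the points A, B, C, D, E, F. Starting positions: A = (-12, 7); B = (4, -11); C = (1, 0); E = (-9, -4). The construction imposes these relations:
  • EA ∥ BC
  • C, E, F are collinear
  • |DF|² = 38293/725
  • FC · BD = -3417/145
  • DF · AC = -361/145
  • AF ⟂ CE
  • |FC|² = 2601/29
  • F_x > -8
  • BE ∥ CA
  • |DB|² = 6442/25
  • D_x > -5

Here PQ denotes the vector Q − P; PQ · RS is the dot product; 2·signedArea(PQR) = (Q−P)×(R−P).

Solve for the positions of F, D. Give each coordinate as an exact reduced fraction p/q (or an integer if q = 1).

1. F_x = -226/29  [C, E, F are collinear ∩ AF ⟂ CE]
2. F_y = -102/29  [C, E, F are collinear ∩ AF ⟂ CE]
   → F = (-226/29, -102/29)
3. D_x = -21/5  [DF · AC = -361/145 ∩ FC · BD = -3417/145]
4. D_y = 14/5  [DF · AC = -361/145 ∩ FC · BD = -3417/145]
   → D = (-21/5, 14/5)

D = (-21/5, 14/5)
F = (-226/29, -102/29)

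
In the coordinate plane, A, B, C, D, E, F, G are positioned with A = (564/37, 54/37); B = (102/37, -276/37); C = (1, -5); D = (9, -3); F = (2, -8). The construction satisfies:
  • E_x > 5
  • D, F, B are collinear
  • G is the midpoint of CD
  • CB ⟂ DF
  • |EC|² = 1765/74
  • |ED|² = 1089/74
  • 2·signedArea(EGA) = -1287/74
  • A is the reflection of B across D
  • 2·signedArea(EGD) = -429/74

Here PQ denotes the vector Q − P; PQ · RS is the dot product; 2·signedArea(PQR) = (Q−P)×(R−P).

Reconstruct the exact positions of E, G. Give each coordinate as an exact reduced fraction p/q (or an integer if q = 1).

E = (435/74, -387/74)
G = (5, -4)

1. G_x = 5  [G is the midpoint of CD]
2. G_y = -4  [G is the midpoint of CD]
   → G = (5, -4)
3. E_x = 435/74  [2·signedArea(EGA) = -1287/74 ∩ 2·signedArea(EGD) = -429/74]
4. E_y = -387/74  [2·signedArea(EGA) = -1287/74 ∩ 2·signedArea(EGD) = -429/74]
   → E = (435/74, -387/74)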